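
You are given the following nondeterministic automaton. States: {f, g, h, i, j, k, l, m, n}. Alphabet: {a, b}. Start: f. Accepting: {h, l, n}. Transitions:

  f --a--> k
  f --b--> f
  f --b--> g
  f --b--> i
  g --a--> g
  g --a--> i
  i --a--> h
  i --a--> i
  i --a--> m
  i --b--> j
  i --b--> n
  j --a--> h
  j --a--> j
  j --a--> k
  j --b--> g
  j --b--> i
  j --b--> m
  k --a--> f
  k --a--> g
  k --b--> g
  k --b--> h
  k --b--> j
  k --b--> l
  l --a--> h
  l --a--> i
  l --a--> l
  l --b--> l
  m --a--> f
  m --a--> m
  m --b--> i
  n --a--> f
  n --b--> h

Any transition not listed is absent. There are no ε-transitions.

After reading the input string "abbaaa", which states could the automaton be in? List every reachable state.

{f, g, h, i, k, l, m}

Start in {f}.
Read 'a': f→{k}; now {k}.
Read 'b': k→{g, h, j, l}; now {g, h, j, l}.
Read 'b': g→∅, h→∅, j→{g, i, m}, l→{l}; now {g, i, l, m}.
Read 'a': g→{g, i}, i→{h, i, m}, l→{h, i, l}, m→{f, m}; now {f, g, h, i, l, m}.
Read 'a': f→{k}, g→{g, i}, h→∅, i→{h, i, m}, l→{h, i, l}, m→{f, m}; now {f, g, h, i, k, l, m}.
Read 'a': f→{k}, g→{g, i}, h→∅, i→{h, i, m}, k→{f, g}, l→{h, i, l}, m→{f, m}; now {f, g, h, i, k, l, m}.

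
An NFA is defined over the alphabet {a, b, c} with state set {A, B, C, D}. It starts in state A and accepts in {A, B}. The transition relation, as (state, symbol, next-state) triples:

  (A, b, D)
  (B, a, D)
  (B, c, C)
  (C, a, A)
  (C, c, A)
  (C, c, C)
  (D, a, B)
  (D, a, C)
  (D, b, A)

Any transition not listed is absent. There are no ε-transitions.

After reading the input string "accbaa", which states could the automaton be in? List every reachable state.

Start in {A}.
Read 'a': {A} → ∅.
The set is empty and remains empty for the remaining 5 symbols.

∅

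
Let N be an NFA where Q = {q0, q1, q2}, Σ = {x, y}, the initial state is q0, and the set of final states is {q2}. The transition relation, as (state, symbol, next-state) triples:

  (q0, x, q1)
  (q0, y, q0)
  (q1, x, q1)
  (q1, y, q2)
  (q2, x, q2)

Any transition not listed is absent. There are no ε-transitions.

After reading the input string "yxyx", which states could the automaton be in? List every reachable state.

Start in {q0}.
Read 'y': {q0} → {q0}.
Read 'x': {q0} → {q1}.
Read 'y': {q1} → {q2}.
Read 'x': {q2} → {q2}.

{q2}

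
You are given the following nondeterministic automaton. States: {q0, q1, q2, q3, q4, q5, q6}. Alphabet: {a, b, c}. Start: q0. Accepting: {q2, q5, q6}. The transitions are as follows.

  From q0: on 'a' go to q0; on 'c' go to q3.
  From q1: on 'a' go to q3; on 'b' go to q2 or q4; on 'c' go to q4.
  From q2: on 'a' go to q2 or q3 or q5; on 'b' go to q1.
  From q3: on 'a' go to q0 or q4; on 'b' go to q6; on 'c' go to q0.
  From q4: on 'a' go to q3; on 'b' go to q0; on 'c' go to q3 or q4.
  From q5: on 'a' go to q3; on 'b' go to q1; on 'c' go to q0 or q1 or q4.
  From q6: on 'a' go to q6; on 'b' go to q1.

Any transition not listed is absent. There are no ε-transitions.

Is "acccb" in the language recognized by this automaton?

Start in {q0}.
Read 'a': q0→{q0}; now {q0}.
Read 'c': q0→{q3}; now {q3}.
Read 'c': q3→{q0}; now {q0}.
Read 'c': q0→{q3}; now {q3}.
Read 'b': q3→{q6}; now {q6}.
The final set {q6} contains the accepting state q6.

Yes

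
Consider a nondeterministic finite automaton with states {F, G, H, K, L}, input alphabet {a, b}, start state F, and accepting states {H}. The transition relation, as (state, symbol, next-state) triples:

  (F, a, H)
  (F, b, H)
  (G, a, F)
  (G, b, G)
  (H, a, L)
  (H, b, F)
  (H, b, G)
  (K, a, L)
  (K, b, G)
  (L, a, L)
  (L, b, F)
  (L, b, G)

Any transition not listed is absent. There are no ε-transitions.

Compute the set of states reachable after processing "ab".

Start in {F}.
Read 'a': F→{H}; now {H}.
Read 'b': H→{F, G}; now {F, G}.

{F, G}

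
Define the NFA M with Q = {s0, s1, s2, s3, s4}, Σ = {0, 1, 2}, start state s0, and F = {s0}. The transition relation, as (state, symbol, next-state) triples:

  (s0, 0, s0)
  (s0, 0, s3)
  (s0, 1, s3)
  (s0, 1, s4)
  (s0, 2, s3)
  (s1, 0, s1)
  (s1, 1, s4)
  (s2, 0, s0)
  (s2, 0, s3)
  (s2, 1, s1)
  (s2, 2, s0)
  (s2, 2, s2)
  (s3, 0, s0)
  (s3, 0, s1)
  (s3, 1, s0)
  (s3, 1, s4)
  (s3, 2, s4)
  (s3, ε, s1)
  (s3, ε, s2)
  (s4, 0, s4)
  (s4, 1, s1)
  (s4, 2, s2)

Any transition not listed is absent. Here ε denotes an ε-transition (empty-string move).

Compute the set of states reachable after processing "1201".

{s0, s1, s2, s3, s4}

Start in {s0}.
Read '1': s0→{s3, s4}; union {s3, s4}; ε-closure = {s1, s2, s3, s4}.
Read '2': s1→∅, s2→{s0, s2}, s3→{s4}, s4→{s2}; now {s0, s2, s4}.
Read '0': s0→{s0, s3}, s2→{s0, s3}, s4→{s4}; union {s0, s3, s4}; ε-closure = {s0, s1, s2, s3, s4}.
Read '1': s0→{s3, s4}, s1→{s4}, s2→{s1}, s3→{s0, s4}, s4→{s1}; union {s0, s1, s3, s4}; ε-closure = {s0, s1, s2, s3, s4}.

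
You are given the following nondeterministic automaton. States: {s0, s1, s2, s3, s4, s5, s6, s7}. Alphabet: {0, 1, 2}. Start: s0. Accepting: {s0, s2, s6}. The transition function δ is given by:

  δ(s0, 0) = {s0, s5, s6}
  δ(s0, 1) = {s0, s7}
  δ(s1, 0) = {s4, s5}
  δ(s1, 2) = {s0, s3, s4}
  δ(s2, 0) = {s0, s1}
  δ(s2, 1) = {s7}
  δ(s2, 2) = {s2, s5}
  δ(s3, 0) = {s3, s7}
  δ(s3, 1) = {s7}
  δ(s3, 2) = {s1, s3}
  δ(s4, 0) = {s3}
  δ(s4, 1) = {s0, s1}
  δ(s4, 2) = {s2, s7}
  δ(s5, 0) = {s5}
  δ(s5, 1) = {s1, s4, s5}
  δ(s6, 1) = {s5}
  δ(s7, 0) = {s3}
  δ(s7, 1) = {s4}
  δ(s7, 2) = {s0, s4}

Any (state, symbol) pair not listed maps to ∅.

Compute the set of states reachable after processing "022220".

∅

Start in {s0}.
Read '0': s0→{s0, s5, s6}; now {s0, s5, s6}.
Read '2': s0→∅, s5→∅, s6→∅; now ∅.
The set is empty and remains empty for the remaining 4 symbols.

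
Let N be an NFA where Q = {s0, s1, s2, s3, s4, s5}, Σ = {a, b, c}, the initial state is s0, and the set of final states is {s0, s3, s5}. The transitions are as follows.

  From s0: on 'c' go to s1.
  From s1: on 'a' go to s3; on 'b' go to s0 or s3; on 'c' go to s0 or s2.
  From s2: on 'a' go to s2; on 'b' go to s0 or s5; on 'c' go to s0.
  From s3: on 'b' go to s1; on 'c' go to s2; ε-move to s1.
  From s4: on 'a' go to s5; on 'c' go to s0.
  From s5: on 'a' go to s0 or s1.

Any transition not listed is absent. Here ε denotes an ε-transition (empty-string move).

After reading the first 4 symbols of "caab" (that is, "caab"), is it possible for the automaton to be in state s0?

Yes

Start in {s0}.
Read 'c': {s0} → {s1}.
Read 'a': {s1} → {s1, s3}.
Read 'a': {s1, s3} → {s1, s3}.
Read 'b': {s1, s3} → {s0, s1, s3}.
State s0 is in {s0, s1, s3}.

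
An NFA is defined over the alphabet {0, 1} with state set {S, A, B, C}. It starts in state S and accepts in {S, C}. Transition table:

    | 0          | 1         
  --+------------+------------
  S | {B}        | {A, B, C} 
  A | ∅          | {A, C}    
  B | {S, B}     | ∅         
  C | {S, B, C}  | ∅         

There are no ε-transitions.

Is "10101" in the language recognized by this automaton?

Start in {S}.
Read '1': S→{A, B, C}; now {A, B, C}.
Read '0': A→∅, B→{S, B}, C→{S, B, C}; now {S, B, C}.
Read '1': S→{A, B, C}, B→∅, C→∅; now {A, B, C}.
Read '0': A→∅, B→{S, B}, C→{S, B, C}; now {S, B, C}.
Read '1': S→{A, B, C}, B→∅, C→∅; now {A, B, C}.
The final set {A, B, C} contains the accepting state C.

Yes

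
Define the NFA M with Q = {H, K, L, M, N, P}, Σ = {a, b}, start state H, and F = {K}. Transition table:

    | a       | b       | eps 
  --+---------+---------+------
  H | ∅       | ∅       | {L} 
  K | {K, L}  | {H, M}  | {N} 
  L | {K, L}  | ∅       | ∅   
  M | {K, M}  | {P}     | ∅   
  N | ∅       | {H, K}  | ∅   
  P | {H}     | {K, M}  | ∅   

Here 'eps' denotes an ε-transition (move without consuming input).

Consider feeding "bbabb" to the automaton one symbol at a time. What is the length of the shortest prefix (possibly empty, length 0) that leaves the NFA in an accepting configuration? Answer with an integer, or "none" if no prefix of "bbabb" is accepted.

none

Start: ε-closure({H}) = {H, L}.
Read 'b': {H, L} → ∅.
The set is empty and remains empty for the remaining 4 symbols.
No reachable set along the way intersects F.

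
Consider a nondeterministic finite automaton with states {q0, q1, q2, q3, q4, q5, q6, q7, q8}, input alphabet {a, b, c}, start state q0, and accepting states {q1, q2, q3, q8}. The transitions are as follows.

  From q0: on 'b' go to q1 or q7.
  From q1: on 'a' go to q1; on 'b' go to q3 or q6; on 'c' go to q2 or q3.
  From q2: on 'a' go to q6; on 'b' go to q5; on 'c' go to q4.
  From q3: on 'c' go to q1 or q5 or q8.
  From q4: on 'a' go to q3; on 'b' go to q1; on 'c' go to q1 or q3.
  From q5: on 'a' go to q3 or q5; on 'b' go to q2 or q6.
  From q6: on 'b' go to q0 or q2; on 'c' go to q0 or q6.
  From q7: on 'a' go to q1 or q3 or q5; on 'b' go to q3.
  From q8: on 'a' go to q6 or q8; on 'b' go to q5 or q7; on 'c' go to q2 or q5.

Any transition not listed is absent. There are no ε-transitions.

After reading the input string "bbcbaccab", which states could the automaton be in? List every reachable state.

{q0, q2, q3, q5, q6, q7}

Start in {q0}.
Read 'b': q0→{q1, q7}; now {q1, q7}.
Read 'b': q1→{q3, q6}, q7→{q3}; now {q3, q6}.
Read 'c': q3→{q1, q5, q8}, q6→{q0, q6}; now {q0, q1, q5, q6, q8}.
Read 'b': q0→{q1, q7}, q1→{q3, q6}, q5→{q2, q6}, q6→{q0, q2}, q8→{q5, q7}; now {q0, q1, q2, q3, q5, q6, q7}.
Read 'a': q0→∅, q1→{q1}, q2→{q6}, q3→∅, q5→{q3, q5}, q6→∅, q7→{q1, q3, q5}; now {q1, q3, q5, q6}.
Read 'c': q1→{q2, q3}, q3→{q1, q5, q8}, q5→∅, q6→{q0, q6}; now {q0, q1, q2, q3, q5, q6, q8}.
Read 'c': q0→∅, q1→{q2, q3}, q2→{q4}, q3→{q1, q5, q8}, q5→∅, q6→{q0, q6}, q8→{q2, q5}; now {q0, q1, q2, q3, q4, q5, q6, q8}.
Read 'a': q0→∅, q1→{q1}, q2→{q6}, q3→∅, q4→{q3}, q5→{q3, q5}, q6→∅, q8→{q6, q8}; now {q1, q3, q5, q6, q8}.
Read 'b': q1→{q3, q6}, q3→∅, q5→{q2, q6}, q6→{q0, q2}, q8→{q5, q7}; now {q0, q2, q3, q5, q6, q7}.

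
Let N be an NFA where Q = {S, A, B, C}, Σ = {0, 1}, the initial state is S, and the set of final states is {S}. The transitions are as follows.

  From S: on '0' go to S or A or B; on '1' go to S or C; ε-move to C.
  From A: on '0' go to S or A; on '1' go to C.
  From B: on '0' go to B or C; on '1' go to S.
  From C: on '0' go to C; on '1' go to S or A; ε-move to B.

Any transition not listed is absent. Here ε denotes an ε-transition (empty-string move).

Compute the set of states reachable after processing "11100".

{S, A, B, C}

Start: ε-closure({S}) = {S, B, C}.
Read '1': S→{S, C}, B→{S}, C→{S, A}; union {S, A, C}; ε-closure = {S, A, B, C}.
Read '1': S→{S, C}, A→{C}, B→{S}, C→{S, A}; union {S, A, C}; ε-closure = {S, A, B, C}.
Read '1': S→{S, C}, A→{C}, B→{S}, C→{S, A}; union {S, A, C}; ε-closure = {S, A, B, C}.
Read '0': S→{S, A, B}, A→{S, A}, B→{B, C}, C→{C}; now {S, A, B, C}.
Read '0': S→{S, A, B}, A→{S, A}, B→{B, C}, C→{C}; now {S, A, B, C}.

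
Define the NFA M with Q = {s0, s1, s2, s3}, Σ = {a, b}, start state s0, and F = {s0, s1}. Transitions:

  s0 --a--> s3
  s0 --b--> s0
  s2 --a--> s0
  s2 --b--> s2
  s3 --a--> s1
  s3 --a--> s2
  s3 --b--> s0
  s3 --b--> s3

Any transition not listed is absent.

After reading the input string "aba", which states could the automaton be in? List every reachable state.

{s1, s2, s3}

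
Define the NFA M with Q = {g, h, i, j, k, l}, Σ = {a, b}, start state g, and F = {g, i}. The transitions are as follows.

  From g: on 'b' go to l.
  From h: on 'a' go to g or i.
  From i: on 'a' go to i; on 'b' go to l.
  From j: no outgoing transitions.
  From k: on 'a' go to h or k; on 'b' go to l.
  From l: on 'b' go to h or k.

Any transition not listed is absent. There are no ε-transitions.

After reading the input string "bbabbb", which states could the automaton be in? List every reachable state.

Start in {g}.
Read 'b': {g} → {l}.
Read 'b': {l} → {h, k}.
Read 'a': {h, k} → {g, h, i, k}.
Read 'b': {g, h, i, k} → {l}.
Read 'b': {l} → {h, k}.
Read 'b': {h, k} → {l}.

{l}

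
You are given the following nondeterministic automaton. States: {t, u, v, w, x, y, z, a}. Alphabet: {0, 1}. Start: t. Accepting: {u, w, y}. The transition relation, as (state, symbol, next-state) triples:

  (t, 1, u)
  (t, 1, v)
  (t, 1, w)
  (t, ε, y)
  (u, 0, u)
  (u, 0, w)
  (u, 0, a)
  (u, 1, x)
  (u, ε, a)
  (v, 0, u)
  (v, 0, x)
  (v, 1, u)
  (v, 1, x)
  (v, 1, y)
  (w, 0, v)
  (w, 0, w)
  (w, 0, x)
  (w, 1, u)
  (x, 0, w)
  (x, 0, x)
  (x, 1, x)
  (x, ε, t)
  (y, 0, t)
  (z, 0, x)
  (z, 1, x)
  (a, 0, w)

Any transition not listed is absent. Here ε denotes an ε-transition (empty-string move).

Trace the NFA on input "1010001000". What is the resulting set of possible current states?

Start: ε-closure({t}) = {t, y}.
Read '1': t→{u, v, w}, y→∅; union {u, v, w}; ε-closure = {u, v, w, a}.
Read '0': u→{u, w, a}, v→{u, x}, w→{v, w, x}, a→{w}; union {u, v, w, x, a}; ε-closure = {t, u, v, w, x, y, a}.
Read '1': t→{u, v, w}, u→{x}, v→{u, x, y}, w→{u}, x→{x}, y→∅, a→∅; union {u, v, w, x, y}; ε-closure = {t, u, v, w, x, y, a}.
Read '0': t→∅, u→{u, w, a}, v→{u, x}, w→{v, w, x}, x→{w, x}, y→{t}, a→{w}; union {t, u, v, w, x, a}; ε-closure = {t, u, v, w, x, y, a}.
Read '0': t→∅, u→{u, w, a}, v→{u, x}, w→{v, w, x}, x→{w, x}, y→{t}, a→{w}; union {t, u, v, w, x, a}; ε-closure = {t, u, v, w, x, y, a}.
Read '0': t→∅, u→{u, w, a}, v→{u, x}, w→{v, w, x}, x→{w, x}, y→{t}, a→{w}; union {t, u, v, w, x, a}; ε-closure = {t, u, v, w, x, y, a}.
Read '1': t→{u, v, w}, u→{x}, v→{u, x, y}, w→{u}, x→{x}, y→∅, a→∅; union {u, v, w, x, y}; ε-closure = {t, u, v, w, x, y, a}.
Read '0': t→∅, u→{u, w, a}, v→{u, x}, w→{v, w, x}, x→{w, x}, y→{t}, a→{w}; union {t, u, v, w, x, a}; ε-closure = {t, u, v, w, x, y, a}.
Read '0': t→∅, u→{u, w, a}, v→{u, x}, w→{v, w, x}, x→{w, x}, y→{t}, a→{w}; union {t, u, v, w, x, a}; ε-closure = {t, u, v, w, x, y, a}.
Read '0': t→∅, u→{u, w, a}, v→{u, x}, w→{v, w, x}, x→{w, x}, y→{t}, a→{w}; union {t, u, v, w, x, a}; ε-closure = {t, u, v, w, x, y, a}.

{t, u, v, w, x, y, a}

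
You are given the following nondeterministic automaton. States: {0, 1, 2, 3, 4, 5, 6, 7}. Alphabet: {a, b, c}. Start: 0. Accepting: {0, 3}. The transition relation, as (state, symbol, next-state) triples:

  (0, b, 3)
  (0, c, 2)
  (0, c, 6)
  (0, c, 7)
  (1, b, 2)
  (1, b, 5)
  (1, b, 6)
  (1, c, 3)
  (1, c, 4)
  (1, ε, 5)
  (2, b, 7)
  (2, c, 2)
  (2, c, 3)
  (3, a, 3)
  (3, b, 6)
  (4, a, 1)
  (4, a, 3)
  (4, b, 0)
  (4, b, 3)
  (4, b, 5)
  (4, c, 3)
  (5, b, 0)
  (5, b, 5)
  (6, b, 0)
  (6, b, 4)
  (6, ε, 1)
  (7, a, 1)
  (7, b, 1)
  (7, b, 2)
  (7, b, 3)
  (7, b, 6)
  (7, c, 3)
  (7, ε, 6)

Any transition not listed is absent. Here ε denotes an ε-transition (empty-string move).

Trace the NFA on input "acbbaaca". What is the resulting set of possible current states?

Start in {0}.
Read 'a': 0→∅; now ∅.
The set is empty and remains empty for the remaining 7 symbols.

∅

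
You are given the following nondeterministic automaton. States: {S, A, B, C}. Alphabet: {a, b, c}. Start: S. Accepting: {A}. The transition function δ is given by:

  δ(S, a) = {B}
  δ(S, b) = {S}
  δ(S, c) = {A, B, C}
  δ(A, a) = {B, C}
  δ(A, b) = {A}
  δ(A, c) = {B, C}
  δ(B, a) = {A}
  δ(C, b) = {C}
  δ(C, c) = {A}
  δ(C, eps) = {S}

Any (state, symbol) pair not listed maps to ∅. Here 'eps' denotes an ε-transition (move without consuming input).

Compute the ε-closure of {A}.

{A}

Begin with {A}.
No ε-moves leave this set, so the closure equals the set itself.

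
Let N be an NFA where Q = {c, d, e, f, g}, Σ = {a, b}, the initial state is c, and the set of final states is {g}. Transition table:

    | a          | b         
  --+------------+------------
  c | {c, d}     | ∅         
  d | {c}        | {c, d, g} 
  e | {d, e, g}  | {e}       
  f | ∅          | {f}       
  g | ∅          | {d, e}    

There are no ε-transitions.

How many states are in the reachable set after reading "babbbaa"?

0

Start in {c}.
Read 'b': c→∅; now ∅.
The set is empty and remains empty for the remaining 6 symbols.
That set has 0 states.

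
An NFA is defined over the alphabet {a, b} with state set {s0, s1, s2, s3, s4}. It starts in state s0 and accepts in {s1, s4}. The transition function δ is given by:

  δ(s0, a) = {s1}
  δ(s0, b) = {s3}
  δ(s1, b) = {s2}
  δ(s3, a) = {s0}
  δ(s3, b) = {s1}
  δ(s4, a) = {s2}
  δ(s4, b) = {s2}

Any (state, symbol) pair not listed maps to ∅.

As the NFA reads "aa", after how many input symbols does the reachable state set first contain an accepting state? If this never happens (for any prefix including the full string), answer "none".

1

Start in {s0}.
Read 'a': s0→{s1}; now {s1}.
None of the earlier sets intersect F, but {s1} does.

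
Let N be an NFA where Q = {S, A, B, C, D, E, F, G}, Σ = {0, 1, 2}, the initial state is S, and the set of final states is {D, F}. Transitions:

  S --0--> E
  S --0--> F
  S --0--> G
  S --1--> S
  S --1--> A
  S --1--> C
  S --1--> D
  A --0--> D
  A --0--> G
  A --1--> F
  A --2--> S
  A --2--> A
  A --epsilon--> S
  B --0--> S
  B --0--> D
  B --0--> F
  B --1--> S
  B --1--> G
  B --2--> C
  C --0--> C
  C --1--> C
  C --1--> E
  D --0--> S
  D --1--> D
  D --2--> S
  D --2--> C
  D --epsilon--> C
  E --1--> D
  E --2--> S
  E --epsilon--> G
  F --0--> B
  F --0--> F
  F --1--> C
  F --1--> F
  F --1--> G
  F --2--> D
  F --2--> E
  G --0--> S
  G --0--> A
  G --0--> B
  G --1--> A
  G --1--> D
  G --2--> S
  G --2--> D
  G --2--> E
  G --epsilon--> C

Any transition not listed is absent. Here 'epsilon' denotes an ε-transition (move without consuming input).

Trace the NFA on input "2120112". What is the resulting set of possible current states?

Start in {S}.
Read '2': {S} → ∅.
The set is empty and remains empty for the remaining 6 symbols.

∅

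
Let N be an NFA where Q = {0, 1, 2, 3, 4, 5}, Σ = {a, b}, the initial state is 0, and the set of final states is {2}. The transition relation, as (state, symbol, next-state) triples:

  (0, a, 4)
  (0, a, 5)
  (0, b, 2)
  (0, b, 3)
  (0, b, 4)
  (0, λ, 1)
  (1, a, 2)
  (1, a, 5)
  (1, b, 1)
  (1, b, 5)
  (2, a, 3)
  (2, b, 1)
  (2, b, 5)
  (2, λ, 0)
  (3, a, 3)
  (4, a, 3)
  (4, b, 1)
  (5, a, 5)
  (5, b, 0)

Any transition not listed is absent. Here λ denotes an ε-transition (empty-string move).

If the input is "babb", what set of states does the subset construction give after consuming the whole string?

Start: ε-closure({0}) = {0, 1}.
Read 'b': {0, 1} → {0, 1, 2, 3, 4, 5}.
Read 'a': {0, 1, 2, 3, 4, 5} → {0, 1, 2, 3, 4, 5}.
Read 'b': {0, 1, 2, 3, 4, 5} → {0, 1, 2, 3, 4, 5}.
Read 'b': {0, 1, 2, 3, 4, 5} → {0, 1, 2, 3, 4, 5}.

{0, 1, 2, 3, 4, 5}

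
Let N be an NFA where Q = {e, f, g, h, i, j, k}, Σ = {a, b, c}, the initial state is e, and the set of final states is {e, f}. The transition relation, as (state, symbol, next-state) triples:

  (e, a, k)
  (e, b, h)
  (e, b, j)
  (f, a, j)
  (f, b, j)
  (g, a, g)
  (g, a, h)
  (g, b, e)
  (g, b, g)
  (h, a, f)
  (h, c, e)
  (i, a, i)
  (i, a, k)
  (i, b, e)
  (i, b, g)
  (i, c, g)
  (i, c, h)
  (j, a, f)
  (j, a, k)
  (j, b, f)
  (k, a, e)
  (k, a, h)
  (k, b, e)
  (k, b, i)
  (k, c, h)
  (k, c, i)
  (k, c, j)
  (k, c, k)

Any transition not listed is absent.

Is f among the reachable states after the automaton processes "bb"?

Yes

Start in {e}.
Read 'b': {e} → {h, j}.
Read 'b': {h, j} → {f}.
State f is in {f}.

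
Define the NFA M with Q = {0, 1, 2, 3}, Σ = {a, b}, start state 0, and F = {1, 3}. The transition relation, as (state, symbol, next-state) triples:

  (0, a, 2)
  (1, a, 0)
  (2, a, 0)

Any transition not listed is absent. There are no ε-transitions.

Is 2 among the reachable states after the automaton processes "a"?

Yes

Start in {0}.
Read 'a': 0→{2}; now {2}.
State 2 is in {2}.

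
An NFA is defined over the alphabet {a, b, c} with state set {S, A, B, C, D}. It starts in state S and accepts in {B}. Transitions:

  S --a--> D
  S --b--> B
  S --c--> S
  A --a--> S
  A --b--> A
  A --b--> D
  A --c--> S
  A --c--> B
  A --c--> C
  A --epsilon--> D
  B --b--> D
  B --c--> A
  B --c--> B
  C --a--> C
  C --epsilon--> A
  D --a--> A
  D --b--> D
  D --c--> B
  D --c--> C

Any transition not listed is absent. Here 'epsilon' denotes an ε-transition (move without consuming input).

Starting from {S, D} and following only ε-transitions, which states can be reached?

{S, D}

Begin with {S, D}.
No ε-moves leave this set, so the closure equals the set itself.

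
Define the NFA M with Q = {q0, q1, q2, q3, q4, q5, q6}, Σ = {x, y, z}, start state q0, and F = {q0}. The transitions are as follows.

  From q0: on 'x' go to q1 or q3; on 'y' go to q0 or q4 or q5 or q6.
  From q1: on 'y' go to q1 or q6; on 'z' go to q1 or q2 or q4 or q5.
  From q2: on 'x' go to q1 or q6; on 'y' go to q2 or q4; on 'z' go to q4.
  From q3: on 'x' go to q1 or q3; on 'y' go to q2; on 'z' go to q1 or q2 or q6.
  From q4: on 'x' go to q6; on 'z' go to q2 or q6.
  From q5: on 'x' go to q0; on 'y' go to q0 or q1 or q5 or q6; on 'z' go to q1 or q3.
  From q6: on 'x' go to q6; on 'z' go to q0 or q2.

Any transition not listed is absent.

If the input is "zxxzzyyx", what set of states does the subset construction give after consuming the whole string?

Start in {q0}.
Read 'z': q0→∅; now ∅.
The set is empty and remains empty for the remaining 7 symbols.

∅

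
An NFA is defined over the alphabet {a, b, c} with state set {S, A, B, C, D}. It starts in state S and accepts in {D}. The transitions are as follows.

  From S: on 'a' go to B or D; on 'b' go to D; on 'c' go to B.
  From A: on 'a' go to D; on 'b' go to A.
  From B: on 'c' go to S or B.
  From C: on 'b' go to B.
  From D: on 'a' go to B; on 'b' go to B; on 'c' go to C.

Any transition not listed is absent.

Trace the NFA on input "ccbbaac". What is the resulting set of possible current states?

∅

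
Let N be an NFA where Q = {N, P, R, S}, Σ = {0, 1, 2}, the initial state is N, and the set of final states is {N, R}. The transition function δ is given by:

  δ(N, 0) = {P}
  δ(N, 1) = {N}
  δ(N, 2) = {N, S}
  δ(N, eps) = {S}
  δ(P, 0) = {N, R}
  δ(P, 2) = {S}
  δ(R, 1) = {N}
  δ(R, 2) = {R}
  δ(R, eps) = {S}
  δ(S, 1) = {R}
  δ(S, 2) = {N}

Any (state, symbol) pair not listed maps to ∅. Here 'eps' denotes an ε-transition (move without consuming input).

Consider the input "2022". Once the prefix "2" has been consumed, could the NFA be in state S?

Start: ε-closure({N}) = {N, S}.
Read '2': N→{N, S}, S→{N}; now {N, S}.
State S is in {N, S}.

Yes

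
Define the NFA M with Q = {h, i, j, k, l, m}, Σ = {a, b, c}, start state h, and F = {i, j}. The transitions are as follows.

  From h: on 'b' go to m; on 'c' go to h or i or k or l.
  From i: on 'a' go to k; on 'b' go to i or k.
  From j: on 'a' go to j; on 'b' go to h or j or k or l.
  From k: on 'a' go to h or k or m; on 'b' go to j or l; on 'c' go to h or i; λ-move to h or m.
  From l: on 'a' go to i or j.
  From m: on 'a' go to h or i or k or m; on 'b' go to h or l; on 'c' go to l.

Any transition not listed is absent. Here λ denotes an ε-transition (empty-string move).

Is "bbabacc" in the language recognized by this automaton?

Yes

Start in {h}.
Read 'b': {h} → {m}.
Read 'b': {m} → {h, l}.
Read 'a': {h, l} → {i, j}.
Read 'b': {i, j} → {h, i, j, k, l, m}.
Read 'a': {h, i, j, k, l, m} → {h, i, j, k, m}.
Read 'c': {h, i, j, k, m} → {h, i, k, l, m}.
Read 'c': {h, i, k, l, m} → {h, i, k, l, m}.
The final set {h, i, k, l, m} contains the accepting state i.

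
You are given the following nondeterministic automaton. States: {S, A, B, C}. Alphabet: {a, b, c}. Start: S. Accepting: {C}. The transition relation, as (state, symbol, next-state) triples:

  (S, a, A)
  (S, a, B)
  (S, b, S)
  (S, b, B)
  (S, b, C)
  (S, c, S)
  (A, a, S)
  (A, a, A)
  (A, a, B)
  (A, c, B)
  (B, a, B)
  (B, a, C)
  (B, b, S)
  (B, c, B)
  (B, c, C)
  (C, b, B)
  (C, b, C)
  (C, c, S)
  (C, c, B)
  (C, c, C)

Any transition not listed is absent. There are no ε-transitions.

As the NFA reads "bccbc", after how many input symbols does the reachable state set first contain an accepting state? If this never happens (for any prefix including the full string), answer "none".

Start in {S}.
Read 'b': {S} → {S, B, C}.
None of the earlier sets intersect F, but {S, B, C} does.

1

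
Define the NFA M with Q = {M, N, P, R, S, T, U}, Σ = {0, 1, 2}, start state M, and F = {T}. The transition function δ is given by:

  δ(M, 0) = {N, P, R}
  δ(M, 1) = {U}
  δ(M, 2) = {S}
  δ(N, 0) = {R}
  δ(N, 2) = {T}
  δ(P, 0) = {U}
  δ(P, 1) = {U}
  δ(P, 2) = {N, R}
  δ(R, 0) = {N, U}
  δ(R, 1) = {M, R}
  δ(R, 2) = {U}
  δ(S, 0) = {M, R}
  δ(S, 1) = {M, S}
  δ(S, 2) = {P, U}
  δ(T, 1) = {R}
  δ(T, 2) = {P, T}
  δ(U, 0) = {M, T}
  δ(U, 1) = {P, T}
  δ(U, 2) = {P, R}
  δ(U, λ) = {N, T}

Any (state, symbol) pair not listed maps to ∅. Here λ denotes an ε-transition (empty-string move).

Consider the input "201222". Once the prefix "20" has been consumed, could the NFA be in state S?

Start in {M}.
Read '2': {M} → {S}.
Read '0': {S} → {M, R}.
State S is not in {M, R}.

No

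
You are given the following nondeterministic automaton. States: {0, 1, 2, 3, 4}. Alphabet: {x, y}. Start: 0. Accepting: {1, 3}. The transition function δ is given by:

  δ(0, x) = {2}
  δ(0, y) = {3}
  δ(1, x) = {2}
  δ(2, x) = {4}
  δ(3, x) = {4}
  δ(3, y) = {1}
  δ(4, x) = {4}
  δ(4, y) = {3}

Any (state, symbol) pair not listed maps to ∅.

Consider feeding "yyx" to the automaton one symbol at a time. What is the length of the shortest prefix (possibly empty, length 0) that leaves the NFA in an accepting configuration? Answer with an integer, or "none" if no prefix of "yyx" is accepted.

1

Start in {0}.
Read 'y': {0} → {3}.
None of the earlier sets intersect F, but {3} does.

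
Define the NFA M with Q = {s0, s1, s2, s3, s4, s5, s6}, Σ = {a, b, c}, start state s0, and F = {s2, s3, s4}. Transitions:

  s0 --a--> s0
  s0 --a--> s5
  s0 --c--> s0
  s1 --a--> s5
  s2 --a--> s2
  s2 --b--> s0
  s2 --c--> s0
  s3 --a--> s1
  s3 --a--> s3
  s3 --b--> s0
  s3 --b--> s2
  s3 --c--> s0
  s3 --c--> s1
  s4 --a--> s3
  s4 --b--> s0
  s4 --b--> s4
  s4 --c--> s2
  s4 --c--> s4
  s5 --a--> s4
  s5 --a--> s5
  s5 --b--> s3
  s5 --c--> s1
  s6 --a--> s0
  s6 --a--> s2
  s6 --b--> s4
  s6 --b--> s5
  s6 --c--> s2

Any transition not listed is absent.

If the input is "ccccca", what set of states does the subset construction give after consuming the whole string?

{s0, s5}

Start in {s0}.
Read 'c': s0→{s0}; now {s0}.
Read 'c': s0→{s0}; now {s0}.
Read 'c': s0→{s0}; now {s0}.
Read 'c': s0→{s0}; now {s0}.
Read 'c': s0→{s0}; now {s0}.
Read 'a': s0→{s0, s5}; now {s0, s5}.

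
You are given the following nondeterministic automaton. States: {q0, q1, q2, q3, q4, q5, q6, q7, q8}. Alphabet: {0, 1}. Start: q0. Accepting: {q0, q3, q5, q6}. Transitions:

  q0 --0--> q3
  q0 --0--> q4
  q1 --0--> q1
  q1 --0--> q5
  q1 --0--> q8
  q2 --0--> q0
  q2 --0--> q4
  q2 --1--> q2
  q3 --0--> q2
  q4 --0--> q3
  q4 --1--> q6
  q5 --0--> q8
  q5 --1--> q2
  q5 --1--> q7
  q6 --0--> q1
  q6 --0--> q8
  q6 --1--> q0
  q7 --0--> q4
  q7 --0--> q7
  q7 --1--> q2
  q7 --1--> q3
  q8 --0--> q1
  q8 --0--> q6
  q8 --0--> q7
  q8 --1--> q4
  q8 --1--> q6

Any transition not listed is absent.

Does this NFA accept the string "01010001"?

Start in {q0}.
Read '0': {q0} → {q3, q4}.
Read '1': {q3, q4} → {q6}.
Read '0': {q6} → {q1, q8}.
Read '1': {q1, q8} → {q4, q6}.
Read '0': {q4, q6} → {q1, q3, q8}.
Read '0': {q1, q3, q8} → {q1, q2, q5, q6, q7, q8}.
Read '0': {q1, q2, q5, q6, q7, q8} → {q0, q1, q4, q5, q6, q7, q8}.
Read '1': {q0, q1, q4, q5, q6, q7, q8} → {q0, q2, q3, q4, q6, q7}.
The final set {q0, q2, q3, q4, q6, q7} contains the accepting states q0, q3, q6.

Yes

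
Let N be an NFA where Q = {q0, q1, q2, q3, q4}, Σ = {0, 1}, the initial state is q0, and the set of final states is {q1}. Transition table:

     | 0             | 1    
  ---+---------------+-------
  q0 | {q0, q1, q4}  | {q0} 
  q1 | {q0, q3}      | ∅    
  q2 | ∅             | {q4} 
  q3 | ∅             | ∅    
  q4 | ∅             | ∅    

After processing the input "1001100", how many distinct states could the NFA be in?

Start in {q0}.
Read '1': q0→{q0}; now {q0}.
Read '0': q0→{q0, q1, q4}; now {q0, q1, q4}.
Read '0': q0→{q0, q1, q4}, q1→{q0, q3}, q4→∅; now {q0, q1, q3, q4}.
Read '1': q0→{q0}, q1→∅, q3→∅, q4→∅; now {q0}.
Read '1': q0→{q0}; now {q0}.
Read '0': q0→{q0, q1, q4}; now {q0, q1, q4}.
Read '0': q0→{q0, q1, q4}, q1→{q0, q3}, q4→∅; now {q0, q1, q3, q4}.
That set has 4 states.

4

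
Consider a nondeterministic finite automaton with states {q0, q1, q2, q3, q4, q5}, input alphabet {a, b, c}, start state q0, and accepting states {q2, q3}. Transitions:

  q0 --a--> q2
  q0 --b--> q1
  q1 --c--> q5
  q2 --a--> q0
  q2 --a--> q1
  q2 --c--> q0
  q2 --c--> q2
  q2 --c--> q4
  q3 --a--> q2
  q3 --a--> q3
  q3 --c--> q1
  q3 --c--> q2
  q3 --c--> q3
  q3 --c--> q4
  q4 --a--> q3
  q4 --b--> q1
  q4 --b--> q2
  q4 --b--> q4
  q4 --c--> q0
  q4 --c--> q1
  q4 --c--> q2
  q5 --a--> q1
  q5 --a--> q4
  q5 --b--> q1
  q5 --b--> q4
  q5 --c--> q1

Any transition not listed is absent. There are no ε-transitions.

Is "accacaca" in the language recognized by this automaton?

Start in {q0}.
Read 'a': {q0} → {q2}.
Read 'c': {q2} → {q0, q2, q4}.
Read 'c': {q0, q2, q4} → {q0, q1, q2, q4}.
Read 'a': {q0, q1, q2, q4} → {q0, q1, q2, q3}.
Read 'c': {q0, q1, q2, q3} → {q0, q1, q2, q3, q4, q5}.
Read 'a': {q0, q1, q2, q3, q4, q5} → {q0, q1, q2, q3, q4}.
Read 'c': {q0, q1, q2, q3, q4} → {q0, q1, q2, q3, q4, q5}.
Read 'a': {q0, q1, q2, q3, q4, q5} → {q0, q1, q2, q3, q4}.
The final set {q0, q1, q2, q3, q4} contains the accepting states q2, q3.

Yes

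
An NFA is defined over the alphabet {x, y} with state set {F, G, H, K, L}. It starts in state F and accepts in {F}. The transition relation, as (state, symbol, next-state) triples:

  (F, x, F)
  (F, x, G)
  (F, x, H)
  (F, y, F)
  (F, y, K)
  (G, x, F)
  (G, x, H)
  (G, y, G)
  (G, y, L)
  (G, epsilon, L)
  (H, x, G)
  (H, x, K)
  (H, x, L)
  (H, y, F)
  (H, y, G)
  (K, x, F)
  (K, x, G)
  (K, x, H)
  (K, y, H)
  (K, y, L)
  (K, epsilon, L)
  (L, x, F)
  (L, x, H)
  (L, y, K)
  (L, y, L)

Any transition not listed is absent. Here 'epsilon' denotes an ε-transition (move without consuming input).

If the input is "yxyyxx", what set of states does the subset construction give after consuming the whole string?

Start in {F}.
Read 'y': {F} → {F, K, L}.
Read 'x': {F, K, L} → {F, G, H, L}.
Read 'y': {F, G, H, L} → {F, G, K, L}.
Read 'y': {F, G, K, L} → {F, G, H, K, L}.
Read 'x': {F, G, H, K, L} → {F, G, H, K, L}.
Read 'x': {F, G, H, K, L} → {F, G, H, K, L}.

{F, G, H, K, L}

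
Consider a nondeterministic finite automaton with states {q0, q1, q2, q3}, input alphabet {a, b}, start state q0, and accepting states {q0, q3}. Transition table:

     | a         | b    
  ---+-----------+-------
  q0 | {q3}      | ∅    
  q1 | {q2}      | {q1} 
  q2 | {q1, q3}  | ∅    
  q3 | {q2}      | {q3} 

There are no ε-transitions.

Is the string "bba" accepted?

No

Start in {q0}.
Read 'b': q0→∅; now ∅.
The set is empty and remains empty for the remaining 2 symbols.
The final set ∅ contains no accepting state.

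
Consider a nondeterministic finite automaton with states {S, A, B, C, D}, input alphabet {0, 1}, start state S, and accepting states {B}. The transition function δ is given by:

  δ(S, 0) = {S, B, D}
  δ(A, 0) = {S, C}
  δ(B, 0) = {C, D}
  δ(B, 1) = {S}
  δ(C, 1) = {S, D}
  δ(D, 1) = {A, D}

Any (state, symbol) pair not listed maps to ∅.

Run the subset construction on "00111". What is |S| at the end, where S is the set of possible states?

2

Start in {S}.
Read '0': S→{S, B, D}; now {S, B, D}.
Read '0': S→{S, B, D}, B→{C, D}, D→∅; now {S, B, C, D}.
Read '1': S→∅, B→{S}, C→{S, D}, D→{A, D}; now {S, A, D}.
Read '1': S→∅, A→∅, D→{A, D}; now {A, D}.
Read '1': A→∅, D→{A, D}; now {A, D}.
That set has 2 states.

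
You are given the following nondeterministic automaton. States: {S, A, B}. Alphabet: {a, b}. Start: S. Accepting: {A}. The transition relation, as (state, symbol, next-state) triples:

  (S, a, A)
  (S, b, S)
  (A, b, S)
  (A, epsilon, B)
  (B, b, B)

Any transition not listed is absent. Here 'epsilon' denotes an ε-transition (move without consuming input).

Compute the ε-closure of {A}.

Begin with {A}.
ε-move A → B; add B.

{A, B}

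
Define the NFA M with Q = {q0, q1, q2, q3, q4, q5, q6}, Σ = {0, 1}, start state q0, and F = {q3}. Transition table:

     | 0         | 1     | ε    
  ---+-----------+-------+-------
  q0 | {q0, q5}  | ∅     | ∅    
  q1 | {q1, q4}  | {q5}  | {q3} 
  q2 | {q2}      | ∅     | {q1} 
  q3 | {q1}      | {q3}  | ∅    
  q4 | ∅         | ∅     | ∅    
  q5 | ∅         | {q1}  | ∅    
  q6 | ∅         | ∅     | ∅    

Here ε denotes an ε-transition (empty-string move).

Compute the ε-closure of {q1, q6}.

{q1, q3, q6}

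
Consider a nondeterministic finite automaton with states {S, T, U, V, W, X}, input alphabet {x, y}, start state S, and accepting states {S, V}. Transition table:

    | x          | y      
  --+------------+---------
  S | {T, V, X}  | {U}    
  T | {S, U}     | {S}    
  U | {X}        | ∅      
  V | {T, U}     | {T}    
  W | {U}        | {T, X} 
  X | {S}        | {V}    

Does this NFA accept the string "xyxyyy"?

Start in {S}.
Read 'x': S→{T, V, X}; now {T, V, X}.
Read 'y': T→{S}, V→{T}, X→{V}; now {S, T, V}.
Read 'x': S→{T, V, X}, T→{S, U}, V→{T, U}; now {S, T, U, V, X}.
Read 'y': S→{U}, T→{S}, U→∅, V→{T}, X→{V}; now {S, T, U, V}.
Read 'y': S→{U}, T→{S}, U→∅, V→{T}; now {S, T, U}.
Read 'y': S→{U}, T→{S}, U→∅; now {S, U}.
The final set {S, U} contains the accepting state S.

Yes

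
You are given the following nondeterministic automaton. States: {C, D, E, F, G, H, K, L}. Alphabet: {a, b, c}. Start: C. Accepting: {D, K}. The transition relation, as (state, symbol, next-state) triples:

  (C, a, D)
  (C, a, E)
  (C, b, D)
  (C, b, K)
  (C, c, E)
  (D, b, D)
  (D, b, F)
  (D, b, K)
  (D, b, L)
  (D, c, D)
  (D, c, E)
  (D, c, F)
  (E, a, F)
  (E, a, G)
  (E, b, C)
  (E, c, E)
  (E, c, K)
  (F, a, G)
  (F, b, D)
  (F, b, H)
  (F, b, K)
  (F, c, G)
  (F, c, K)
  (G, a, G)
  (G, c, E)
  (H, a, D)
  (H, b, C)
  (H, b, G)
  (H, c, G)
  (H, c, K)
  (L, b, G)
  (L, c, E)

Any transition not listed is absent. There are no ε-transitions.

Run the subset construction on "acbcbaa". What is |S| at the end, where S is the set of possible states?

Start in {C}.
Read 'a': {C} → {D, E}.
Read 'c': {D, E} → {D, E, F, K}.
Read 'b': {D, E, F, K} → {C, D, F, H, K, L}.
Read 'c': {C, D, F, H, K, L} → {D, E, F, G, K}.
Read 'b': {D, E, F, G, K} → {C, D, F, H, K, L}.
Read 'a': {C, D, F, H, K, L} → {D, E, G}.
Read 'a': {D, E, G} → {F, G}.
That set has 2 states.

2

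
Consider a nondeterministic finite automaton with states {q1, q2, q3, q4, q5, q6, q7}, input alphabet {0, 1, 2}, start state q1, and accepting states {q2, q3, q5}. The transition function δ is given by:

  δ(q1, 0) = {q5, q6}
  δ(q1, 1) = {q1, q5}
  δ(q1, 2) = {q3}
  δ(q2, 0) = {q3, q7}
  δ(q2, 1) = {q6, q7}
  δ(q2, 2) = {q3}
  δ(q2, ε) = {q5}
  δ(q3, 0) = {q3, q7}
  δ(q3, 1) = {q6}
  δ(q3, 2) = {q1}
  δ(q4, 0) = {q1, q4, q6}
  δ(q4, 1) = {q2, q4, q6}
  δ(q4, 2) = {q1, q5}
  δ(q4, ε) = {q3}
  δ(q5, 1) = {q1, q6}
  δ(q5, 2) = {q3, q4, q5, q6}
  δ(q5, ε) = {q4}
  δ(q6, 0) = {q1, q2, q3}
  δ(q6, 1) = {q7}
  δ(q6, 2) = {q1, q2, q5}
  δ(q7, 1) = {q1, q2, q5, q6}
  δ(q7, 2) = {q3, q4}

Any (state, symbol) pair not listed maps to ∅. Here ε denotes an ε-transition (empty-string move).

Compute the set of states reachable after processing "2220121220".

Start in {q1}.
Read '2': q1→{q3}; now {q3}.
Read '2': q3→{q1}; now {q1}.
Read '2': q1→{q3}; now {q3}.
Read '0': q3→{q3, q7}; now {q3, q7}.
Read '1': q3→{q6}, q7→{q1, q2, q5, q6}; union {q1, q2, q5, q6}; ε-closure = {q1, q2, q3, q4, q5, q6}.
Read '2': q1→{q3}, q2→{q3}, q3→{q1}, q4→{q1, q5}, q5→{q3, q4, q5, q6}, q6→{q1, q2, q5}; now {q1, q2, q3, q4, q5, q6}.
Read '1': q1→{q1, q5}, q2→{q6, q7}, q3→{q6}, q4→{q2, q4, q6}, q5→{q1, q6}, q6→{q7}; union {q1, q2, q4, q5, q6, q7}; ε-closure = {q1, q2, q3, q4, q5, q6, q7}.
Read '2': q1→{q3}, q2→{q3}, q3→{q1}, q4→{q1, q5}, q5→{q3, q4, q5, q6}, q6→{q1, q2, q5}, q7→{q3, q4}; now {q1, q2, q3, q4, q5, q6}.
Read '2': q1→{q3}, q2→{q3}, q3→{q1}, q4→{q1, q5}, q5→{q3, q4, q5, q6}, q6→{q1, q2, q5}; now {q1, q2, q3, q4, q5, q6}.
Read '0': q1→{q5, q6}, q2→{q3, q7}, q3→{q3, q7}, q4→{q1, q4, q6}, q5→∅, q6→{q1, q2, q3}; now {q1, q2, q3, q4, q5, q6, q7}.

{q1, q2, q3, q4, q5, q6, q7}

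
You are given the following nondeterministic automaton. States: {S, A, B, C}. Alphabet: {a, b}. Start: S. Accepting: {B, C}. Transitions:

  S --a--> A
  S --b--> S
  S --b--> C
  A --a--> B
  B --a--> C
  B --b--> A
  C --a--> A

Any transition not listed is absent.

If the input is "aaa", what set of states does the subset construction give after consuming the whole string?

{C}

Start in {S}.
Read 'a': {S} → {A}.
Read 'a': {A} → {B}.
Read 'a': {B} → {C}.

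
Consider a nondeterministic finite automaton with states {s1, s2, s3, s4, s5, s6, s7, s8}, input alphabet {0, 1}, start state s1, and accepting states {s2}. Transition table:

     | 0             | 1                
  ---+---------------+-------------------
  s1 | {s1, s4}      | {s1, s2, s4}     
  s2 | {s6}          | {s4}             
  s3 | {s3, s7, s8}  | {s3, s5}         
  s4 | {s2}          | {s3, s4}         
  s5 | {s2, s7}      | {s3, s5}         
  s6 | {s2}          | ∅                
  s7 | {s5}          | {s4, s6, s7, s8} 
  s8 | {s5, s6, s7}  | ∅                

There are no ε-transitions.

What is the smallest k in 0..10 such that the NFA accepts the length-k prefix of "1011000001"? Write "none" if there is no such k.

1

Start in {s1}.
Read '1': {s1} → {s1, s2, s4}.
None of the earlier sets intersect F, but {s1, s2, s4} does.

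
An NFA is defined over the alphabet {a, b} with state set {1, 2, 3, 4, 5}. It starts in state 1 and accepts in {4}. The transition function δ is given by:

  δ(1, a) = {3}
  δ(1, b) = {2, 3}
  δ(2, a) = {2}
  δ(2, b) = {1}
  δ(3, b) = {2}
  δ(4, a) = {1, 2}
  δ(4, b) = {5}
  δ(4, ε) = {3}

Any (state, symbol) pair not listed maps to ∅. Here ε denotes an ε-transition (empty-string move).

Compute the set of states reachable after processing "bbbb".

{1, 2, 3}

Start in {1}.
Read 'b': 1→{2, 3}; now {2, 3}.
Read 'b': 2→{1}, 3→{2}; now {1, 2}.
Read 'b': 1→{2, 3}, 2→{1}; now {1, 2, 3}.
Read 'b': 1→{2, 3}, 2→{1}, 3→{2}; now {1, 2, 3}.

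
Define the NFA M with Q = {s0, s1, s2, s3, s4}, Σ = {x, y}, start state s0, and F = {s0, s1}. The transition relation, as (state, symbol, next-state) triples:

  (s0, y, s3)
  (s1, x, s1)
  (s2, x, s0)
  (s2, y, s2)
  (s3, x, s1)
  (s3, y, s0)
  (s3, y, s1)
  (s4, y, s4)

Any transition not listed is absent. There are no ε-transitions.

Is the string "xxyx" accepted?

Start in {s0}.
Read 'x': {s0} → ∅.
The set is empty and remains empty for the remaining 3 symbols.
The final set ∅ contains no accepting state.

No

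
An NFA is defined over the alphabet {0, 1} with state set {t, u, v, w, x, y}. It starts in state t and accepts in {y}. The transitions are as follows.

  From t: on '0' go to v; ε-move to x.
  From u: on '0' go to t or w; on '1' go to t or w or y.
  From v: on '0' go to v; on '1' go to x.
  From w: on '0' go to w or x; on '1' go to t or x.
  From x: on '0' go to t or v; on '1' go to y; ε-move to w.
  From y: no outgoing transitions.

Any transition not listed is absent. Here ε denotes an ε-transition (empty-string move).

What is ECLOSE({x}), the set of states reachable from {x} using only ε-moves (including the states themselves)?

{w, x}

Begin with {x}.
ε-move x → w; add w.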